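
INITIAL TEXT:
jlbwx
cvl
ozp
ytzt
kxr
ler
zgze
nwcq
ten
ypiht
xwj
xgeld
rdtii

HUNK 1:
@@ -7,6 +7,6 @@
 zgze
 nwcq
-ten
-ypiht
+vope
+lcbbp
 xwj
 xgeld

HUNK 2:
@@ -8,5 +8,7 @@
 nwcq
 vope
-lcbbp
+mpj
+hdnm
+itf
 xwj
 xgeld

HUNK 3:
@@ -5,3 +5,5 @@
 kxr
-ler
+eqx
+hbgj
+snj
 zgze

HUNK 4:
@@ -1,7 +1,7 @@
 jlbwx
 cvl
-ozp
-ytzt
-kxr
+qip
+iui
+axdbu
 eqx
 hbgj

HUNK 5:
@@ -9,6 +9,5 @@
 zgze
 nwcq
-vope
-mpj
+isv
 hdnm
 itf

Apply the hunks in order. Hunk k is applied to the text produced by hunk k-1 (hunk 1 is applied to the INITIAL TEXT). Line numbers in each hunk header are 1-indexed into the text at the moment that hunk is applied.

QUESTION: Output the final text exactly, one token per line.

Hunk 1: at line 7 remove [ten,ypiht] add [vope,lcbbp] -> 13 lines: jlbwx cvl ozp ytzt kxr ler zgze nwcq vope lcbbp xwj xgeld rdtii
Hunk 2: at line 8 remove [lcbbp] add [mpj,hdnm,itf] -> 15 lines: jlbwx cvl ozp ytzt kxr ler zgze nwcq vope mpj hdnm itf xwj xgeld rdtii
Hunk 3: at line 5 remove [ler] add [eqx,hbgj,snj] -> 17 lines: jlbwx cvl ozp ytzt kxr eqx hbgj snj zgze nwcq vope mpj hdnm itf xwj xgeld rdtii
Hunk 4: at line 1 remove [ozp,ytzt,kxr] add [qip,iui,axdbu] -> 17 lines: jlbwx cvl qip iui axdbu eqx hbgj snj zgze nwcq vope mpj hdnm itf xwj xgeld rdtii
Hunk 5: at line 9 remove [vope,mpj] add [isv] -> 16 lines: jlbwx cvl qip iui axdbu eqx hbgj snj zgze nwcq isv hdnm itf xwj xgeld rdtii

Answer: jlbwx
cvl
qip
iui
axdbu
eqx
hbgj
snj
zgze
nwcq
isv
hdnm
itf
xwj
xgeld
rdtii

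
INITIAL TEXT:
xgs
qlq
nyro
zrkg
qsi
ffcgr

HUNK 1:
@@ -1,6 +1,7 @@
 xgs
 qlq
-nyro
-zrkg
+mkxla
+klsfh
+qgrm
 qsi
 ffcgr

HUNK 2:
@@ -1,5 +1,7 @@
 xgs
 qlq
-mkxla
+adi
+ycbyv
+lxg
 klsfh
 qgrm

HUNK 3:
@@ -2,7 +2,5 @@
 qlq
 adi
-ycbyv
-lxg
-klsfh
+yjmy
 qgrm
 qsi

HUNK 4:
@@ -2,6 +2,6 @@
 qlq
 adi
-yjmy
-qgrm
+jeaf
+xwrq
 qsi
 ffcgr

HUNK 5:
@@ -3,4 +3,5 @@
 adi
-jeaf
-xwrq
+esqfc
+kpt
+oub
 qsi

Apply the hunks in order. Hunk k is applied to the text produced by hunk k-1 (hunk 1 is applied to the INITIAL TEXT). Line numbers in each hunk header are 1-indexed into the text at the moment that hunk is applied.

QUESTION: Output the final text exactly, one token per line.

Answer: xgs
qlq
adi
esqfc
kpt
oub
qsi
ffcgr

Derivation:
Hunk 1: at line 1 remove [nyro,zrkg] add [mkxla,klsfh,qgrm] -> 7 lines: xgs qlq mkxla klsfh qgrm qsi ffcgr
Hunk 2: at line 1 remove [mkxla] add [adi,ycbyv,lxg] -> 9 lines: xgs qlq adi ycbyv lxg klsfh qgrm qsi ffcgr
Hunk 3: at line 2 remove [ycbyv,lxg,klsfh] add [yjmy] -> 7 lines: xgs qlq adi yjmy qgrm qsi ffcgr
Hunk 4: at line 2 remove [yjmy,qgrm] add [jeaf,xwrq] -> 7 lines: xgs qlq adi jeaf xwrq qsi ffcgr
Hunk 5: at line 3 remove [jeaf,xwrq] add [esqfc,kpt,oub] -> 8 lines: xgs qlq adi esqfc kpt oub qsi ffcgr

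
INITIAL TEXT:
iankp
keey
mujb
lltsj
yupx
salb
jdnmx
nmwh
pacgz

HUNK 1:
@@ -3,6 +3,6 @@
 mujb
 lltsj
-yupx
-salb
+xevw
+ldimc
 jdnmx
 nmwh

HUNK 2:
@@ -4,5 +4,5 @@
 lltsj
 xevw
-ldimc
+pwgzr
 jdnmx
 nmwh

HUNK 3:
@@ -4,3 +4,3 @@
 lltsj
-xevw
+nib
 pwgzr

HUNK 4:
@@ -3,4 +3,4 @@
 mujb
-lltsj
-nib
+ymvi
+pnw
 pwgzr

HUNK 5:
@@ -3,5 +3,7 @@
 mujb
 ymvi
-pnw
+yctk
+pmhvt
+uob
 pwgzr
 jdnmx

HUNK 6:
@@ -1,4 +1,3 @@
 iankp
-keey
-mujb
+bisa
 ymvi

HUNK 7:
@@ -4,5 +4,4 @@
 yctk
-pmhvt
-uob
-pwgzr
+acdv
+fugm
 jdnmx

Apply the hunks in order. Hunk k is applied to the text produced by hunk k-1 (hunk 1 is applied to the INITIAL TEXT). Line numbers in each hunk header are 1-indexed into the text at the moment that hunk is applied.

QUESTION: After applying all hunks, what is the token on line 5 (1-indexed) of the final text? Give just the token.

Answer: acdv

Derivation:
Hunk 1: at line 3 remove [yupx,salb] add [xevw,ldimc] -> 9 lines: iankp keey mujb lltsj xevw ldimc jdnmx nmwh pacgz
Hunk 2: at line 4 remove [ldimc] add [pwgzr] -> 9 lines: iankp keey mujb lltsj xevw pwgzr jdnmx nmwh pacgz
Hunk 3: at line 4 remove [xevw] add [nib] -> 9 lines: iankp keey mujb lltsj nib pwgzr jdnmx nmwh pacgz
Hunk 4: at line 3 remove [lltsj,nib] add [ymvi,pnw] -> 9 lines: iankp keey mujb ymvi pnw pwgzr jdnmx nmwh pacgz
Hunk 5: at line 3 remove [pnw] add [yctk,pmhvt,uob] -> 11 lines: iankp keey mujb ymvi yctk pmhvt uob pwgzr jdnmx nmwh pacgz
Hunk 6: at line 1 remove [keey,mujb] add [bisa] -> 10 lines: iankp bisa ymvi yctk pmhvt uob pwgzr jdnmx nmwh pacgz
Hunk 7: at line 4 remove [pmhvt,uob,pwgzr] add [acdv,fugm] -> 9 lines: iankp bisa ymvi yctk acdv fugm jdnmx nmwh pacgz
Final line 5: acdv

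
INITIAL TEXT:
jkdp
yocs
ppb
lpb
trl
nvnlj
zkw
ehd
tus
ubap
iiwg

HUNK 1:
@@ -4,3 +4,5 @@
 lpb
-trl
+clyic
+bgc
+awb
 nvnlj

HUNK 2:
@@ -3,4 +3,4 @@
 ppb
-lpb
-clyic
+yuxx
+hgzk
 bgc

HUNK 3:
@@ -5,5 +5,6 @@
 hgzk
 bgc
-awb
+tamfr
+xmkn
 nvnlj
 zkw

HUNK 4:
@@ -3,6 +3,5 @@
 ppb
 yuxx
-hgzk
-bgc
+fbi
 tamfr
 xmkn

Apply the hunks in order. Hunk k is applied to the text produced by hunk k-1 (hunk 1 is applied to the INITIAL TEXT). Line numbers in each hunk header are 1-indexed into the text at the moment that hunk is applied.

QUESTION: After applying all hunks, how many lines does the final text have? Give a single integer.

Hunk 1: at line 4 remove [trl] add [clyic,bgc,awb] -> 13 lines: jkdp yocs ppb lpb clyic bgc awb nvnlj zkw ehd tus ubap iiwg
Hunk 2: at line 3 remove [lpb,clyic] add [yuxx,hgzk] -> 13 lines: jkdp yocs ppb yuxx hgzk bgc awb nvnlj zkw ehd tus ubap iiwg
Hunk 3: at line 5 remove [awb] add [tamfr,xmkn] -> 14 lines: jkdp yocs ppb yuxx hgzk bgc tamfr xmkn nvnlj zkw ehd tus ubap iiwg
Hunk 4: at line 3 remove [hgzk,bgc] add [fbi] -> 13 lines: jkdp yocs ppb yuxx fbi tamfr xmkn nvnlj zkw ehd tus ubap iiwg
Final line count: 13

Answer: 13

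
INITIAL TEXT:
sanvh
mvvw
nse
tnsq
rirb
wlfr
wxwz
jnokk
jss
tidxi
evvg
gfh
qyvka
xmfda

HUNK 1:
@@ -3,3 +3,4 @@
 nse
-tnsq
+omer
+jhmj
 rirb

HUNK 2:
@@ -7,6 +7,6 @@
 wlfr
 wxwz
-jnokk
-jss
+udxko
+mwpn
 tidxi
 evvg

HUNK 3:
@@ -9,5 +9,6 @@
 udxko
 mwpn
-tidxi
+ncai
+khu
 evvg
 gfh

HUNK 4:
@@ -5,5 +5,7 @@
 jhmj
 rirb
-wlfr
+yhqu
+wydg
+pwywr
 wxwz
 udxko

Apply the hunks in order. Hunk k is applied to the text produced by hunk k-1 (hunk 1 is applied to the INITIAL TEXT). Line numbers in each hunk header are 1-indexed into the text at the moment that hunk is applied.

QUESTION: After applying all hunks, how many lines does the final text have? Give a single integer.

Answer: 18

Derivation:
Hunk 1: at line 3 remove [tnsq] add [omer,jhmj] -> 15 lines: sanvh mvvw nse omer jhmj rirb wlfr wxwz jnokk jss tidxi evvg gfh qyvka xmfda
Hunk 2: at line 7 remove [jnokk,jss] add [udxko,mwpn] -> 15 lines: sanvh mvvw nse omer jhmj rirb wlfr wxwz udxko mwpn tidxi evvg gfh qyvka xmfda
Hunk 3: at line 9 remove [tidxi] add [ncai,khu] -> 16 lines: sanvh mvvw nse omer jhmj rirb wlfr wxwz udxko mwpn ncai khu evvg gfh qyvka xmfda
Hunk 4: at line 5 remove [wlfr] add [yhqu,wydg,pwywr] -> 18 lines: sanvh mvvw nse omer jhmj rirb yhqu wydg pwywr wxwz udxko mwpn ncai khu evvg gfh qyvka xmfda
Final line count: 18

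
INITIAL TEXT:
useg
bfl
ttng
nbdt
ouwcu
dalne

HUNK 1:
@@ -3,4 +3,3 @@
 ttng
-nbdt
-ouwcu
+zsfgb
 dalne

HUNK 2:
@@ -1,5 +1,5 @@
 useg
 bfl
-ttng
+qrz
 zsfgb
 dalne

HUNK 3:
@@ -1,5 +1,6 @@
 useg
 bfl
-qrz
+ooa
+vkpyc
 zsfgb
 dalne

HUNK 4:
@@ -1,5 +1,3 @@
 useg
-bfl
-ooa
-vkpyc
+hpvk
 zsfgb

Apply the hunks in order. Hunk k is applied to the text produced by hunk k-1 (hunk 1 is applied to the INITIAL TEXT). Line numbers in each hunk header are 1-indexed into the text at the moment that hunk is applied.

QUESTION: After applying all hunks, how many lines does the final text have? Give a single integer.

Answer: 4

Derivation:
Hunk 1: at line 3 remove [nbdt,ouwcu] add [zsfgb] -> 5 lines: useg bfl ttng zsfgb dalne
Hunk 2: at line 1 remove [ttng] add [qrz] -> 5 lines: useg bfl qrz zsfgb dalne
Hunk 3: at line 1 remove [qrz] add [ooa,vkpyc] -> 6 lines: useg bfl ooa vkpyc zsfgb dalne
Hunk 4: at line 1 remove [bfl,ooa,vkpyc] add [hpvk] -> 4 lines: useg hpvk zsfgb dalne
Final line count: 4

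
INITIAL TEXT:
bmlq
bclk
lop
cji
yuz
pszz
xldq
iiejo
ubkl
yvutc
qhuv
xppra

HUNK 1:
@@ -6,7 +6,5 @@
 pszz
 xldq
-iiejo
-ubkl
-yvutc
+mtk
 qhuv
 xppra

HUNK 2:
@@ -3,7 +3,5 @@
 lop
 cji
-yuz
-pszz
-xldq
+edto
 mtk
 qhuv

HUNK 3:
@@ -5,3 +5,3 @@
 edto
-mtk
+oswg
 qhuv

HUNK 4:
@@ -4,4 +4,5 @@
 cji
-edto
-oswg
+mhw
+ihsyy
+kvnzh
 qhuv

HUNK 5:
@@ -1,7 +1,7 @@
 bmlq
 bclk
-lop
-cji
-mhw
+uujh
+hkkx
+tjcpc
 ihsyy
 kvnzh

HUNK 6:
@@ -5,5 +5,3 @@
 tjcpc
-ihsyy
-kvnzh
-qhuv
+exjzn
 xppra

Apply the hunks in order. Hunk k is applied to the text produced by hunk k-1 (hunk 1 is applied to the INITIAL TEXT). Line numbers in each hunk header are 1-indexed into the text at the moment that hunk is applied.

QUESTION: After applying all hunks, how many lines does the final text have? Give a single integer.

Hunk 1: at line 6 remove [iiejo,ubkl,yvutc] add [mtk] -> 10 lines: bmlq bclk lop cji yuz pszz xldq mtk qhuv xppra
Hunk 2: at line 3 remove [yuz,pszz,xldq] add [edto] -> 8 lines: bmlq bclk lop cji edto mtk qhuv xppra
Hunk 3: at line 5 remove [mtk] add [oswg] -> 8 lines: bmlq bclk lop cji edto oswg qhuv xppra
Hunk 4: at line 4 remove [edto,oswg] add [mhw,ihsyy,kvnzh] -> 9 lines: bmlq bclk lop cji mhw ihsyy kvnzh qhuv xppra
Hunk 5: at line 1 remove [lop,cji,mhw] add [uujh,hkkx,tjcpc] -> 9 lines: bmlq bclk uujh hkkx tjcpc ihsyy kvnzh qhuv xppra
Hunk 6: at line 5 remove [ihsyy,kvnzh,qhuv] add [exjzn] -> 7 lines: bmlq bclk uujh hkkx tjcpc exjzn xppra
Final line count: 7

Answer: 7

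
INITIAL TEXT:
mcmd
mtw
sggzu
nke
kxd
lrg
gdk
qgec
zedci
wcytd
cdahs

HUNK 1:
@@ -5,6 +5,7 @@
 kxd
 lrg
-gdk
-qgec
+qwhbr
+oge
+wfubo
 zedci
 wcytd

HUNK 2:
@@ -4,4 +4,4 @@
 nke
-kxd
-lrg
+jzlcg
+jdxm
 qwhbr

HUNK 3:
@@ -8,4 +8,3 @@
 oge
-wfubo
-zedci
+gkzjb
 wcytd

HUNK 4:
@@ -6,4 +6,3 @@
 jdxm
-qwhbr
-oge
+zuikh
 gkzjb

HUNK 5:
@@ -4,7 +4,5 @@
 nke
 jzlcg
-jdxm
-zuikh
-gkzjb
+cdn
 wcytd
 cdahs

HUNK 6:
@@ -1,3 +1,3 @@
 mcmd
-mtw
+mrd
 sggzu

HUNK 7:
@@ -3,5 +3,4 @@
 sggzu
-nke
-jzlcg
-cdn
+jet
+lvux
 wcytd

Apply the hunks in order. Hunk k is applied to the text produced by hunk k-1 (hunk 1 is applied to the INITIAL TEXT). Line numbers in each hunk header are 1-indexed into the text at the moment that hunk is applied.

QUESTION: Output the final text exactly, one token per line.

Hunk 1: at line 5 remove [gdk,qgec] add [qwhbr,oge,wfubo] -> 12 lines: mcmd mtw sggzu nke kxd lrg qwhbr oge wfubo zedci wcytd cdahs
Hunk 2: at line 4 remove [kxd,lrg] add [jzlcg,jdxm] -> 12 lines: mcmd mtw sggzu nke jzlcg jdxm qwhbr oge wfubo zedci wcytd cdahs
Hunk 3: at line 8 remove [wfubo,zedci] add [gkzjb] -> 11 lines: mcmd mtw sggzu nke jzlcg jdxm qwhbr oge gkzjb wcytd cdahs
Hunk 4: at line 6 remove [qwhbr,oge] add [zuikh] -> 10 lines: mcmd mtw sggzu nke jzlcg jdxm zuikh gkzjb wcytd cdahs
Hunk 5: at line 4 remove [jdxm,zuikh,gkzjb] add [cdn] -> 8 lines: mcmd mtw sggzu nke jzlcg cdn wcytd cdahs
Hunk 6: at line 1 remove [mtw] add [mrd] -> 8 lines: mcmd mrd sggzu nke jzlcg cdn wcytd cdahs
Hunk 7: at line 3 remove [nke,jzlcg,cdn] add [jet,lvux] -> 7 lines: mcmd mrd sggzu jet lvux wcytd cdahs

Answer: mcmd
mrd
sggzu
jet
lvux
wcytd
cdahs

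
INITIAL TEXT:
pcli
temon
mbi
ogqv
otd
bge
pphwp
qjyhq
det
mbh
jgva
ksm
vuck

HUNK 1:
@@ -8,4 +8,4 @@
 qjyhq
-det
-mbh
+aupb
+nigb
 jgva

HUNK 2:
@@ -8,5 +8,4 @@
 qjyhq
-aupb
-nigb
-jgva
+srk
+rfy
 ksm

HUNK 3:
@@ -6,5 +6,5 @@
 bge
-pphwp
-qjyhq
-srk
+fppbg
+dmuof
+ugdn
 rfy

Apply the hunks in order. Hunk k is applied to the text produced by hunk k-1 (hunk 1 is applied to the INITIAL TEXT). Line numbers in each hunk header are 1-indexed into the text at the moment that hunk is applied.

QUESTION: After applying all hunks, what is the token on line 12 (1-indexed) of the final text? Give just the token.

Answer: vuck

Derivation:
Hunk 1: at line 8 remove [det,mbh] add [aupb,nigb] -> 13 lines: pcli temon mbi ogqv otd bge pphwp qjyhq aupb nigb jgva ksm vuck
Hunk 2: at line 8 remove [aupb,nigb,jgva] add [srk,rfy] -> 12 lines: pcli temon mbi ogqv otd bge pphwp qjyhq srk rfy ksm vuck
Hunk 3: at line 6 remove [pphwp,qjyhq,srk] add [fppbg,dmuof,ugdn] -> 12 lines: pcli temon mbi ogqv otd bge fppbg dmuof ugdn rfy ksm vuck
Final line 12: vuck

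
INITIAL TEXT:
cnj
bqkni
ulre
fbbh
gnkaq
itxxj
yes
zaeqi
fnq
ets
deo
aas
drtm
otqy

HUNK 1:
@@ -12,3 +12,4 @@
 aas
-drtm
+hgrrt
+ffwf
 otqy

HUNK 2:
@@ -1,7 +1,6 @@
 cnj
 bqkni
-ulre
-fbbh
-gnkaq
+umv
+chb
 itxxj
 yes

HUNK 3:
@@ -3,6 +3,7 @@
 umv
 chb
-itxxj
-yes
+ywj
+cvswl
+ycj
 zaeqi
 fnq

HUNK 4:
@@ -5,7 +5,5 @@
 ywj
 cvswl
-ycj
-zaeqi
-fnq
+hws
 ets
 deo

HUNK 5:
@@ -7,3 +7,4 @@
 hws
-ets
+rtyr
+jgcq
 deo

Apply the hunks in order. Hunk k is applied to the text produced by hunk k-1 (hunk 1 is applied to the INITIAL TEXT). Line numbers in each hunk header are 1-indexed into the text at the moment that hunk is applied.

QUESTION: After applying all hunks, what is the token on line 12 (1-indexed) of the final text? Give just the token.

Hunk 1: at line 12 remove [drtm] add [hgrrt,ffwf] -> 15 lines: cnj bqkni ulre fbbh gnkaq itxxj yes zaeqi fnq ets deo aas hgrrt ffwf otqy
Hunk 2: at line 1 remove [ulre,fbbh,gnkaq] add [umv,chb] -> 14 lines: cnj bqkni umv chb itxxj yes zaeqi fnq ets deo aas hgrrt ffwf otqy
Hunk 3: at line 3 remove [itxxj,yes] add [ywj,cvswl,ycj] -> 15 lines: cnj bqkni umv chb ywj cvswl ycj zaeqi fnq ets deo aas hgrrt ffwf otqy
Hunk 4: at line 5 remove [ycj,zaeqi,fnq] add [hws] -> 13 lines: cnj bqkni umv chb ywj cvswl hws ets deo aas hgrrt ffwf otqy
Hunk 5: at line 7 remove [ets] add [rtyr,jgcq] -> 14 lines: cnj bqkni umv chb ywj cvswl hws rtyr jgcq deo aas hgrrt ffwf otqy
Final line 12: hgrrt

Answer: hgrrt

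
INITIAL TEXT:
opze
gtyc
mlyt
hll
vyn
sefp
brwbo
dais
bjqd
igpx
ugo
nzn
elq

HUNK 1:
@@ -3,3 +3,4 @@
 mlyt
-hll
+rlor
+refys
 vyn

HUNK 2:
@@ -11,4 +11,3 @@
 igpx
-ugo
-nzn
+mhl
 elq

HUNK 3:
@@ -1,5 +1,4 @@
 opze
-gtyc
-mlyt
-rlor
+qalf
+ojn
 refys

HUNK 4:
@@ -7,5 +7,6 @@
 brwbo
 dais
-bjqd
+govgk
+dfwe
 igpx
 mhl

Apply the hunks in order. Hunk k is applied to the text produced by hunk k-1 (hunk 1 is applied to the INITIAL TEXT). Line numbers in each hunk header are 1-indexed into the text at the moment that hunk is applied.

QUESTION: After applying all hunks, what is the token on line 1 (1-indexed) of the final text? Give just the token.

Answer: opze

Derivation:
Hunk 1: at line 3 remove [hll] add [rlor,refys] -> 14 lines: opze gtyc mlyt rlor refys vyn sefp brwbo dais bjqd igpx ugo nzn elq
Hunk 2: at line 11 remove [ugo,nzn] add [mhl] -> 13 lines: opze gtyc mlyt rlor refys vyn sefp brwbo dais bjqd igpx mhl elq
Hunk 3: at line 1 remove [gtyc,mlyt,rlor] add [qalf,ojn] -> 12 lines: opze qalf ojn refys vyn sefp brwbo dais bjqd igpx mhl elq
Hunk 4: at line 7 remove [bjqd] add [govgk,dfwe] -> 13 lines: opze qalf ojn refys vyn sefp brwbo dais govgk dfwe igpx mhl elq
Final line 1: opze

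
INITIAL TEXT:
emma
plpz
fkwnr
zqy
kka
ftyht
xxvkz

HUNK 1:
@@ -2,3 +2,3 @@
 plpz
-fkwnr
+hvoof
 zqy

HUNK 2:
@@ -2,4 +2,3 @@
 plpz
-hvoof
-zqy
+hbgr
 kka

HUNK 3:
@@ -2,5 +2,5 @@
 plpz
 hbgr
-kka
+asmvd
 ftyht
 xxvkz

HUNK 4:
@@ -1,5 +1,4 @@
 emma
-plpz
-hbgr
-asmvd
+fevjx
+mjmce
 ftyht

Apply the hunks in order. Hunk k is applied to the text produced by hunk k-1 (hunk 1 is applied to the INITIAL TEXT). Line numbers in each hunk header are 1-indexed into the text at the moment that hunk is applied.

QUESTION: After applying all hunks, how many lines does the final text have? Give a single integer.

Hunk 1: at line 2 remove [fkwnr] add [hvoof] -> 7 lines: emma plpz hvoof zqy kka ftyht xxvkz
Hunk 2: at line 2 remove [hvoof,zqy] add [hbgr] -> 6 lines: emma plpz hbgr kka ftyht xxvkz
Hunk 3: at line 2 remove [kka] add [asmvd] -> 6 lines: emma plpz hbgr asmvd ftyht xxvkz
Hunk 4: at line 1 remove [plpz,hbgr,asmvd] add [fevjx,mjmce] -> 5 lines: emma fevjx mjmce ftyht xxvkz
Final line count: 5

Answer: 5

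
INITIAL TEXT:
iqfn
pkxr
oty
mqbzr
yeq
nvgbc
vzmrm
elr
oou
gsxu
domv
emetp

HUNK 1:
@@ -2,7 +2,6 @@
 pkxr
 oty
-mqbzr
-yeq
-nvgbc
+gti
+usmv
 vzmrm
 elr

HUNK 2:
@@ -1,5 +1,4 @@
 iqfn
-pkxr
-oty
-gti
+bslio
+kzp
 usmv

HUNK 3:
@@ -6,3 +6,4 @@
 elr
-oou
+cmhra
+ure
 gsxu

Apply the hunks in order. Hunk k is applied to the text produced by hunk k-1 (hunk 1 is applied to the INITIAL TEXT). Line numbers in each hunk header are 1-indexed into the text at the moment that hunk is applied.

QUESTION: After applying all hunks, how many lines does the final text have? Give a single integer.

Answer: 11

Derivation:
Hunk 1: at line 2 remove [mqbzr,yeq,nvgbc] add [gti,usmv] -> 11 lines: iqfn pkxr oty gti usmv vzmrm elr oou gsxu domv emetp
Hunk 2: at line 1 remove [pkxr,oty,gti] add [bslio,kzp] -> 10 lines: iqfn bslio kzp usmv vzmrm elr oou gsxu domv emetp
Hunk 3: at line 6 remove [oou] add [cmhra,ure] -> 11 lines: iqfn bslio kzp usmv vzmrm elr cmhra ure gsxu domv emetp
Final line count: 11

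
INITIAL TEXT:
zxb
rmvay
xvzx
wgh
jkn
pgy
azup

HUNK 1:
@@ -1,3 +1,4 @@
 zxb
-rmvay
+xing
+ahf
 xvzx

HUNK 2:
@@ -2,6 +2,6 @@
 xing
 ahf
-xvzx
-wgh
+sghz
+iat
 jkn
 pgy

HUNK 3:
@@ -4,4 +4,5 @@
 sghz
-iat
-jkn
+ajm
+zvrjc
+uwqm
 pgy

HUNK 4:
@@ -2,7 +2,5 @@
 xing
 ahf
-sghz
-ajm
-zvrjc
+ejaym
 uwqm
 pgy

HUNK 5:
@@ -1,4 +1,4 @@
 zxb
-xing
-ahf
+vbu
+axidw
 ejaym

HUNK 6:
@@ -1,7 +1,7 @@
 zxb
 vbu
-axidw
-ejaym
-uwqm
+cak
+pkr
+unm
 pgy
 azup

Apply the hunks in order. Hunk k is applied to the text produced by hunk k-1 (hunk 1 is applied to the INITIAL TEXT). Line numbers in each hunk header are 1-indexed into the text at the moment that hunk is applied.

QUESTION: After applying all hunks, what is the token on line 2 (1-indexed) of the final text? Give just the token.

Hunk 1: at line 1 remove [rmvay] add [xing,ahf] -> 8 lines: zxb xing ahf xvzx wgh jkn pgy azup
Hunk 2: at line 2 remove [xvzx,wgh] add [sghz,iat] -> 8 lines: zxb xing ahf sghz iat jkn pgy azup
Hunk 3: at line 4 remove [iat,jkn] add [ajm,zvrjc,uwqm] -> 9 lines: zxb xing ahf sghz ajm zvrjc uwqm pgy azup
Hunk 4: at line 2 remove [sghz,ajm,zvrjc] add [ejaym] -> 7 lines: zxb xing ahf ejaym uwqm pgy azup
Hunk 5: at line 1 remove [xing,ahf] add [vbu,axidw] -> 7 lines: zxb vbu axidw ejaym uwqm pgy azup
Hunk 6: at line 1 remove [axidw,ejaym,uwqm] add [cak,pkr,unm] -> 7 lines: zxb vbu cak pkr unm pgy azup
Final line 2: vbu

Answer: vbu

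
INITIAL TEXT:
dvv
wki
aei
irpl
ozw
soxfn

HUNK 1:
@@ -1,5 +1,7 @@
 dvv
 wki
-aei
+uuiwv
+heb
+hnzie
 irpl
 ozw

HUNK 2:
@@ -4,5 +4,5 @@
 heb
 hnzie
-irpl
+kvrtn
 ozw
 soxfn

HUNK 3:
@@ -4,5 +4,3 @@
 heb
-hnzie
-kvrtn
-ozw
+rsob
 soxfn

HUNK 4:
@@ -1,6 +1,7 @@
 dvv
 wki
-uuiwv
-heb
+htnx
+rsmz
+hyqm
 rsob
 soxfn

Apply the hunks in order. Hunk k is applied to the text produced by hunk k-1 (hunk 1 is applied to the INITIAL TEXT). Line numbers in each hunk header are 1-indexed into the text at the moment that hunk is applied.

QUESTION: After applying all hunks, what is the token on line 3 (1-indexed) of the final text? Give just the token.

Hunk 1: at line 1 remove [aei] add [uuiwv,heb,hnzie] -> 8 lines: dvv wki uuiwv heb hnzie irpl ozw soxfn
Hunk 2: at line 4 remove [irpl] add [kvrtn] -> 8 lines: dvv wki uuiwv heb hnzie kvrtn ozw soxfn
Hunk 3: at line 4 remove [hnzie,kvrtn,ozw] add [rsob] -> 6 lines: dvv wki uuiwv heb rsob soxfn
Hunk 4: at line 1 remove [uuiwv,heb] add [htnx,rsmz,hyqm] -> 7 lines: dvv wki htnx rsmz hyqm rsob soxfn
Final line 3: htnx

Answer: htnx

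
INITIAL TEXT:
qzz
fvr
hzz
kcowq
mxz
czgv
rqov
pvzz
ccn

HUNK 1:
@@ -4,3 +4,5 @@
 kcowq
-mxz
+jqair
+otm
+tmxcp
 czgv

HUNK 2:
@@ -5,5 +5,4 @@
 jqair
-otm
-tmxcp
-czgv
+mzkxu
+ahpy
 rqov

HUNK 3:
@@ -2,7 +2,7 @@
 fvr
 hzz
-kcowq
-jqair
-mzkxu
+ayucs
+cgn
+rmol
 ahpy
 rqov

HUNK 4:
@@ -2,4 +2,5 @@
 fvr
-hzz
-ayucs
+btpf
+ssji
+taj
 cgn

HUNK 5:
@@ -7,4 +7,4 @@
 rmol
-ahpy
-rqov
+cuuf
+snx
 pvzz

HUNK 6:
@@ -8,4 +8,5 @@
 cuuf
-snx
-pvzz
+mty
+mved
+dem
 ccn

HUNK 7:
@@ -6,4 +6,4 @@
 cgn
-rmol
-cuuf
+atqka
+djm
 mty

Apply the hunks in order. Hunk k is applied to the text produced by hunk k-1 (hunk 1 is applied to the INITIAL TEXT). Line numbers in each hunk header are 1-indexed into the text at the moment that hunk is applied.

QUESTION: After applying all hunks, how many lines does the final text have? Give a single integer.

Answer: 12

Derivation:
Hunk 1: at line 4 remove [mxz] add [jqair,otm,tmxcp] -> 11 lines: qzz fvr hzz kcowq jqair otm tmxcp czgv rqov pvzz ccn
Hunk 2: at line 5 remove [otm,tmxcp,czgv] add [mzkxu,ahpy] -> 10 lines: qzz fvr hzz kcowq jqair mzkxu ahpy rqov pvzz ccn
Hunk 3: at line 2 remove [kcowq,jqair,mzkxu] add [ayucs,cgn,rmol] -> 10 lines: qzz fvr hzz ayucs cgn rmol ahpy rqov pvzz ccn
Hunk 4: at line 2 remove [hzz,ayucs] add [btpf,ssji,taj] -> 11 lines: qzz fvr btpf ssji taj cgn rmol ahpy rqov pvzz ccn
Hunk 5: at line 7 remove [ahpy,rqov] add [cuuf,snx] -> 11 lines: qzz fvr btpf ssji taj cgn rmol cuuf snx pvzz ccn
Hunk 6: at line 8 remove [snx,pvzz] add [mty,mved,dem] -> 12 lines: qzz fvr btpf ssji taj cgn rmol cuuf mty mved dem ccn
Hunk 7: at line 6 remove [rmol,cuuf] add [atqka,djm] -> 12 lines: qzz fvr btpf ssji taj cgn atqka djm mty mved dem ccn
Final line count: 12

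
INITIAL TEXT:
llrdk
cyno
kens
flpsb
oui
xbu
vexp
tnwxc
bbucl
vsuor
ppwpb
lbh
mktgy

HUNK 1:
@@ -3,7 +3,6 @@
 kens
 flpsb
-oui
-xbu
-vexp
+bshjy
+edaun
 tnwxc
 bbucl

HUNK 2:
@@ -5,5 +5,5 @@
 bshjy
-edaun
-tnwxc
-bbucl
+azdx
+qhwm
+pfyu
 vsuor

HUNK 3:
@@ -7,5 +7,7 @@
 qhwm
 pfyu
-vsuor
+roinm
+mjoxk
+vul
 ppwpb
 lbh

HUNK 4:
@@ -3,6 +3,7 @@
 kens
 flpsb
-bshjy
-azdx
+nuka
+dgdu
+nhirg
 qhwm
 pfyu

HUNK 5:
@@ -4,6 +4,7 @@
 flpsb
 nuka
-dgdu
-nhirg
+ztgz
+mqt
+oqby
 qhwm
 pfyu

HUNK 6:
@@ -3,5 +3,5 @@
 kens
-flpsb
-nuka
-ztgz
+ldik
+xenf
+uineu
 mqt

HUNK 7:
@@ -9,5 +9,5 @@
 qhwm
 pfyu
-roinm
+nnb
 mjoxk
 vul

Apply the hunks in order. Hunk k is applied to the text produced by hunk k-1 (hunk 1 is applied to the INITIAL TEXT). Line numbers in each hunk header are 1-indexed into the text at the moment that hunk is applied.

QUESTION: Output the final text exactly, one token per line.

Hunk 1: at line 3 remove [oui,xbu,vexp] add [bshjy,edaun] -> 12 lines: llrdk cyno kens flpsb bshjy edaun tnwxc bbucl vsuor ppwpb lbh mktgy
Hunk 2: at line 5 remove [edaun,tnwxc,bbucl] add [azdx,qhwm,pfyu] -> 12 lines: llrdk cyno kens flpsb bshjy azdx qhwm pfyu vsuor ppwpb lbh mktgy
Hunk 3: at line 7 remove [vsuor] add [roinm,mjoxk,vul] -> 14 lines: llrdk cyno kens flpsb bshjy azdx qhwm pfyu roinm mjoxk vul ppwpb lbh mktgy
Hunk 4: at line 3 remove [bshjy,azdx] add [nuka,dgdu,nhirg] -> 15 lines: llrdk cyno kens flpsb nuka dgdu nhirg qhwm pfyu roinm mjoxk vul ppwpb lbh mktgy
Hunk 5: at line 4 remove [dgdu,nhirg] add [ztgz,mqt,oqby] -> 16 lines: llrdk cyno kens flpsb nuka ztgz mqt oqby qhwm pfyu roinm mjoxk vul ppwpb lbh mktgy
Hunk 6: at line 3 remove [flpsb,nuka,ztgz] add [ldik,xenf,uineu] -> 16 lines: llrdk cyno kens ldik xenf uineu mqt oqby qhwm pfyu roinm mjoxk vul ppwpb lbh mktgy
Hunk 7: at line 9 remove [roinm] add [nnb] -> 16 lines: llrdk cyno kens ldik xenf uineu mqt oqby qhwm pfyu nnb mjoxk vul ppwpb lbh mktgy

Answer: llrdk
cyno
kens
ldik
xenf
uineu
mqt
oqby
qhwm
pfyu
nnb
mjoxk
vul
ppwpb
lbh
mktgy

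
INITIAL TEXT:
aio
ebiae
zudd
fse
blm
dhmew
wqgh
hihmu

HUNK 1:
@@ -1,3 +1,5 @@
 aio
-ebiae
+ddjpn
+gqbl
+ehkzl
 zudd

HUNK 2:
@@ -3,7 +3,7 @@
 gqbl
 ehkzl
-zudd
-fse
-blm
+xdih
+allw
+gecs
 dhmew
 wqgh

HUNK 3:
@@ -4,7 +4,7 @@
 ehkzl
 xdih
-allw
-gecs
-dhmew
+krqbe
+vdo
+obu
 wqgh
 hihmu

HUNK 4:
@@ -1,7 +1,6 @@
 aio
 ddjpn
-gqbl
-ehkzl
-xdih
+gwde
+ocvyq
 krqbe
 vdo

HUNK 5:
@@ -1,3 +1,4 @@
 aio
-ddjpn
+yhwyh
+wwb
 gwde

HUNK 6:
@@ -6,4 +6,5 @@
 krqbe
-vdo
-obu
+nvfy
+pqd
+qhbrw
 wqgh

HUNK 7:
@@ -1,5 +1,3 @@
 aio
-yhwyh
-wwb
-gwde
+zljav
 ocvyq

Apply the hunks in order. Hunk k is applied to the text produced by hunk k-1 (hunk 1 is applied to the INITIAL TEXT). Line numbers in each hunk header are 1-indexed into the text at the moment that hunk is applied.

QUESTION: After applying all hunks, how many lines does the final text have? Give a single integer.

Hunk 1: at line 1 remove [ebiae] add [ddjpn,gqbl,ehkzl] -> 10 lines: aio ddjpn gqbl ehkzl zudd fse blm dhmew wqgh hihmu
Hunk 2: at line 3 remove [zudd,fse,blm] add [xdih,allw,gecs] -> 10 lines: aio ddjpn gqbl ehkzl xdih allw gecs dhmew wqgh hihmu
Hunk 3: at line 4 remove [allw,gecs,dhmew] add [krqbe,vdo,obu] -> 10 lines: aio ddjpn gqbl ehkzl xdih krqbe vdo obu wqgh hihmu
Hunk 4: at line 1 remove [gqbl,ehkzl,xdih] add [gwde,ocvyq] -> 9 lines: aio ddjpn gwde ocvyq krqbe vdo obu wqgh hihmu
Hunk 5: at line 1 remove [ddjpn] add [yhwyh,wwb] -> 10 lines: aio yhwyh wwb gwde ocvyq krqbe vdo obu wqgh hihmu
Hunk 6: at line 6 remove [vdo,obu] add [nvfy,pqd,qhbrw] -> 11 lines: aio yhwyh wwb gwde ocvyq krqbe nvfy pqd qhbrw wqgh hihmu
Hunk 7: at line 1 remove [yhwyh,wwb,gwde] add [zljav] -> 9 lines: aio zljav ocvyq krqbe nvfy pqd qhbrw wqgh hihmu
Final line count: 9

Answer: 9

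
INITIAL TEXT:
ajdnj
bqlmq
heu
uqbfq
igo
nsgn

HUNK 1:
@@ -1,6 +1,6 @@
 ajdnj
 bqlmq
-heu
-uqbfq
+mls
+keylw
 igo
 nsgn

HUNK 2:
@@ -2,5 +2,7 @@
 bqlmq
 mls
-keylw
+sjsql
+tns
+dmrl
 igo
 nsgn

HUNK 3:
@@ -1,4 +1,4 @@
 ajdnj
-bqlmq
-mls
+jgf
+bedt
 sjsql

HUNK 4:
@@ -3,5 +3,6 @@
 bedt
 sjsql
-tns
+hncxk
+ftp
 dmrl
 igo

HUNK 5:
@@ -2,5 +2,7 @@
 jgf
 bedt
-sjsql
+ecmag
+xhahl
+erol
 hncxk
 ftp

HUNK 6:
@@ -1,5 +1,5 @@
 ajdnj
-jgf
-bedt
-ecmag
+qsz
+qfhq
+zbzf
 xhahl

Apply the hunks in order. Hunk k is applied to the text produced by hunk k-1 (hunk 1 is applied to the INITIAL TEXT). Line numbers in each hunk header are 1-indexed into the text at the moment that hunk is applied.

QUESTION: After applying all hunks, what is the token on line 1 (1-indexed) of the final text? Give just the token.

Hunk 1: at line 1 remove [heu,uqbfq] add [mls,keylw] -> 6 lines: ajdnj bqlmq mls keylw igo nsgn
Hunk 2: at line 2 remove [keylw] add [sjsql,tns,dmrl] -> 8 lines: ajdnj bqlmq mls sjsql tns dmrl igo nsgn
Hunk 3: at line 1 remove [bqlmq,mls] add [jgf,bedt] -> 8 lines: ajdnj jgf bedt sjsql tns dmrl igo nsgn
Hunk 4: at line 3 remove [tns] add [hncxk,ftp] -> 9 lines: ajdnj jgf bedt sjsql hncxk ftp dmrl igo nsgn
Hunk 5: at line 2 remove [sjsql] add [ecmag,xhahl,erol] -> 11 lines: ajdnj jgf bedt ecmag xhahl erol hncxk ftp dmrl igo nsgn
Hunk 6: at line 1 remove [jgf,bedt,ecmag] add [qsz,qfhq,zbzf] -> 11 lines: ajdnj qsz qfhq zbzf xhahl erol hncxk ftp dmrl igo nsgn
Final line 1: ajdnj

Answer: ajdnj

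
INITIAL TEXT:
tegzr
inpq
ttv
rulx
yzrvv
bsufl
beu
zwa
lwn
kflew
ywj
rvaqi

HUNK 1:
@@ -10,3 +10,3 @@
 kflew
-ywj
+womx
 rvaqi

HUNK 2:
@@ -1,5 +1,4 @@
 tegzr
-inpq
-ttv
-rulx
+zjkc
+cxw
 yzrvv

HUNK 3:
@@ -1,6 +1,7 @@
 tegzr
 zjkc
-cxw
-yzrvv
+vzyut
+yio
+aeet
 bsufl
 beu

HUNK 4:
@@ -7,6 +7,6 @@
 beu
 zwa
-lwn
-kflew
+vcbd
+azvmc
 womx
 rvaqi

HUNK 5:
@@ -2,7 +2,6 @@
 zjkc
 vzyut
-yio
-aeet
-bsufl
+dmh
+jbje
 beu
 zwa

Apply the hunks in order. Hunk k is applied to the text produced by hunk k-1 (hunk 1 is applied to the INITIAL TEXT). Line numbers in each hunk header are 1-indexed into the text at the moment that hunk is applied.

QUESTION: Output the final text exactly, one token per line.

Hunk 1: at line 10 remove [ywj] add [womx] -> 12 lines: tegzr inpq ttv rulx yzrvv bsufl beu zwa lwn kflew womx rvaqi
Hunk 2: at line 1 remove [inpq,ttv,rulx] add [zjkc,cxw] -> 11 lines: tegzr zjkc cxw yzrvv bsufl beu zwa lwn kflew womx rvaqi
Hunk 3: at line 1 remove [cxw,yzrvv] add [vzyut,yio,aeet] -> 12 lines: tegzr zjkc vzyut yio aeet bsufl beu zwa lwn kflew womx rvaqi
Hunk 4: at line 7 remove [lwn,kflew] add [vcbd,azvmc] -> 12 lines: tegzr zjkc vzyut yio aeet bsufl beu zwa vcbd azvmc womx rvaqi
Hunk 5: at line 2 remove [yio,aeet,bsufl] add [dmh,jbje] -> 11 lines: tegzr zjkc vzyut dmh jbje beu zwa vcbd azvmc womx rvaqi

Answer: tegzr
zjkc
vzyut
dmh
jbje
beu
zwa
vcbd
azvmc
womx
rvaqi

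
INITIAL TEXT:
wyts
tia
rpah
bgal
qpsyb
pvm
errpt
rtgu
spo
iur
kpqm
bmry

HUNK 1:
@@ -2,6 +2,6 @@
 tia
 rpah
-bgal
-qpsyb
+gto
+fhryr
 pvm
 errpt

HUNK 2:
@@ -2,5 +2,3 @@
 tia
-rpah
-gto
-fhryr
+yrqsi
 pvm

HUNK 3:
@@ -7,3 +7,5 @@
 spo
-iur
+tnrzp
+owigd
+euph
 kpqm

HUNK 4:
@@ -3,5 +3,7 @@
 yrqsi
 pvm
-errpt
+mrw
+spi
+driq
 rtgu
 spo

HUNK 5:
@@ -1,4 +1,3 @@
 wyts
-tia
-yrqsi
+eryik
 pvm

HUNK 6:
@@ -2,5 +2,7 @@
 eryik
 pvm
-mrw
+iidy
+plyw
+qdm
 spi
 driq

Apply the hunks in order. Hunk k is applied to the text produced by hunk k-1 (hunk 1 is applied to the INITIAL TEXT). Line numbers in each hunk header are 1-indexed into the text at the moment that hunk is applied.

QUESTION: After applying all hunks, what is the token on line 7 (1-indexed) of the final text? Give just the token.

Answer: spi

Derivation:
Hunk 1: at line 2 remove [bgal,qpsyb] add [gto,fhryr] -> 12 lines: wyts tia rpah gto fhryr pvm errpt rtgu spo iur kpqm bmry
Hunk 2: at line 2 remove [rpah,gto,fhryr] add [yrqsi] -> 10 lines: wyts tia yrqsi pvm errpt rtgu spo iur kpqm bmry
Hunk 3: at line 7 remove [iur] add [tnrzp,owigd,euph] -> 12 lines: wyts tia yrqsi pvm errpt rtgu spo tnrzp owigd euph kpqm bmry
Hunk 4: at line 3 remove [errpt] add [mrw,spi,driq] -> 14 lines: wyts tia yrqsi pvm mrw spi driq rtgu spo tnrzp owigd euph kpqm bmry
Hunk 5: at line 1 remove [tia,yrqsi] add [eryik] -> 13 lines: wyts eryik pvm mrw spi driq rtgu spo tnrzp owigd euph kpqm bmry
Hunk 6: at line 2 remove [mrw] add [iidy,plyw,qdm] -> 15 lines: wyts eryik pvm iidy plyw qdm spi driq rtgu spo tnrzp owigd euph kpqm bmry
Final line 7: spi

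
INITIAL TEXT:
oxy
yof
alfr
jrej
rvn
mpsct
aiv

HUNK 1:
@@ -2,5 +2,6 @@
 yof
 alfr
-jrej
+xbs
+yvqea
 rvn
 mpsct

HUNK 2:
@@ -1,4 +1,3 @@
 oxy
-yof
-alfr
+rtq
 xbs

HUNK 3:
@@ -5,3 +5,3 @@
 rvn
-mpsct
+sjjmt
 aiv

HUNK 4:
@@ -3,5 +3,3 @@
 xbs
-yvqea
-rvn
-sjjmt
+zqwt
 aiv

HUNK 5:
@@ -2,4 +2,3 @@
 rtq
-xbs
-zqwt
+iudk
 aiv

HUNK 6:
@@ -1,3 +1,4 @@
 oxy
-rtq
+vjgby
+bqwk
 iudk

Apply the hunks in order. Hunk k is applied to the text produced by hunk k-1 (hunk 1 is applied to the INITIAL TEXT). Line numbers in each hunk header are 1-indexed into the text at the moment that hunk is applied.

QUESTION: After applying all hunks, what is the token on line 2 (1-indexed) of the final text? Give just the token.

Hunk 1: at line 2 remove [jrej] add [xbs,yvqea] -> 8 lines: oxy yof alfr xbs yvqea rvn mpsct aiv
Hunk 2: at line 1 remove [yof,alfr] add [rtq] -> 7 lines: oxy rtq xbs yvqea rvn mpsct aiv
Hunk 3: at line 5 remove [mpsct] add [sjjmt] -> 7 lines: oxy rtq xbs yvqea rvn sjjmt aiv
Hunk 4: at line 3 remove [yvqea,rvn,sjjmt] add [zqwt] -> 5 lines: oxy rtq xbs zqwt aiv
Hunk 5: at line 2 remove [xbs,zqwt] add [iudk] -> 4 lines: oxy rtq iudk aiv
Hunk 6: at line 1 remove [rtq] add [vjgby,bqwk] -> 5 lines: oxy vjgby bqwk iudk aiv
Final line 2: vjgby

Answer: vjgby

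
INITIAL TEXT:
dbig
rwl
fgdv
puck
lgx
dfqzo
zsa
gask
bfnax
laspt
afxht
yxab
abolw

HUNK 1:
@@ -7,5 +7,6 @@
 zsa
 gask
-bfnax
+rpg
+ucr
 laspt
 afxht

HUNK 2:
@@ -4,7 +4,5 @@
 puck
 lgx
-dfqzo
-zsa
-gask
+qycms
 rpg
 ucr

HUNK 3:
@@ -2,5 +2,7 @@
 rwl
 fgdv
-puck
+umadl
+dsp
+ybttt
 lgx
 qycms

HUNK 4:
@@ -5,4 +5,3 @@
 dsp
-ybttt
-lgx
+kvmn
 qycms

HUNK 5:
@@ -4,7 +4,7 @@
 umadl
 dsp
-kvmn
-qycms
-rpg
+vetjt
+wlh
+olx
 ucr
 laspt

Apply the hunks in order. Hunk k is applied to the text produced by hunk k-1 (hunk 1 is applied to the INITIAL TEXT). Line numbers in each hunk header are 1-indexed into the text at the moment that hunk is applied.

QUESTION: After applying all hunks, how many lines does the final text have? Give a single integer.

Answer: 13

Derivation:
Hunk 1: at line 7 remove [bfnax] add [rpg,ucr] -> 14 lines: dbig rwl fgdv puck lgx dfqzo zsa gask rpg ucr laspt afxht yxab abolw
Hunk 2: at line 4 remove [dfqzo,zsa,gask] add [qycms] -> 12 lines: dbig rwl fgdv puck lgx qycms rpg ucr laspt afxht yxab abolw
Hunk 3: at line 2 remove [puck] add [umadl,dsp,ybttt] -> 14 lines: dbig rwl fgdv umadl dsp ybttt lgx qycms rpg ucr laspt afxht yxab abolw
Hunk 4: at line 5 remove [ybttt,lgx] add [kvmn] -> 13 lines: dbig rwl fgdv umadl dsp kvmn qycms rpg ucr laspt afxht yxab abolw
Hunk 5: at line 4 remove [kvmn,qycms,rpg] add [vetjt,wlh,olx] -> 13 lines: dbig rwl fgdv umadl dsp vetjt wlh olx ucr laspt afxht yxab abolw
Final line count: 13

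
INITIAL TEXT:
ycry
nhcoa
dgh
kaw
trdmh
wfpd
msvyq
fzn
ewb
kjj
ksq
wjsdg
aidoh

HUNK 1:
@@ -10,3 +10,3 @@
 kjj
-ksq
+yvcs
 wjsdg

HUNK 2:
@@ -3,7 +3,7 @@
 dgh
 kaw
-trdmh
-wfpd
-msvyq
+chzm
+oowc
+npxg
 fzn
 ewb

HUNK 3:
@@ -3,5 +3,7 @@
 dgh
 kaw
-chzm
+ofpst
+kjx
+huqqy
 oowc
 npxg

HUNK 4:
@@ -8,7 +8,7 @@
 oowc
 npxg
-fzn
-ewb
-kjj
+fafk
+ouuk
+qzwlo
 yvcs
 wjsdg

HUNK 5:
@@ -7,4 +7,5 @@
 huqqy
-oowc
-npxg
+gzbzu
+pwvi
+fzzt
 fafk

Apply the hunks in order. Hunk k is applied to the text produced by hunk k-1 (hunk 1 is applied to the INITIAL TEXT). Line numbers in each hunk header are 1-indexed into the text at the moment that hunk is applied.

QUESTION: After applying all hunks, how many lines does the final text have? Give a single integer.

Answer: 16

Derivation:
Hunk 1: at line 10 remove [ksq] add [yvcs] -> 13 lines: ycry nhcoa dgh kaw trdmh wfpd msvyq fzn ewb kjj yvcs wjsdg aidoh
Hunk 2: at line 3 remove [trdmh,wfpd,msvyq] add [chzm,oowc,npxg] -> 13 lines: ycry nhcoa dgh kaw chzm oowc npxg fzn ewb kjj yvcs wjsdg aidoh
Hunk 3: at line 3 remove [chzm] add [ofpst,kjx,huqqy] -> 15 lines: ycry nhcoa dgh kaw ofpst kjx huqqy oowc npxg fzn ewb kjj yvcs wjsdg aidoh
Hunk 4: at line 8 remove [fzn,ewb,kjj] add [fafk,ouuk,qzwlo] -> 15 lines: ycry nhcoa dgh kaw ofpst kjx huqqy oowc npxg fafk ouuk qzwlo yvcs wjsdg aidoh
Hunk 5: at line 7 remove [oowc,npxg] add [gzbzu,pwvi,fzzt] -> 16 lines: ycry nhcoa dgh kaw ofpst kjx huqqy gzbzu pwvi fzzt fafk ouuk qzwlo yvcs wjsdg aidoh
Final line count: 16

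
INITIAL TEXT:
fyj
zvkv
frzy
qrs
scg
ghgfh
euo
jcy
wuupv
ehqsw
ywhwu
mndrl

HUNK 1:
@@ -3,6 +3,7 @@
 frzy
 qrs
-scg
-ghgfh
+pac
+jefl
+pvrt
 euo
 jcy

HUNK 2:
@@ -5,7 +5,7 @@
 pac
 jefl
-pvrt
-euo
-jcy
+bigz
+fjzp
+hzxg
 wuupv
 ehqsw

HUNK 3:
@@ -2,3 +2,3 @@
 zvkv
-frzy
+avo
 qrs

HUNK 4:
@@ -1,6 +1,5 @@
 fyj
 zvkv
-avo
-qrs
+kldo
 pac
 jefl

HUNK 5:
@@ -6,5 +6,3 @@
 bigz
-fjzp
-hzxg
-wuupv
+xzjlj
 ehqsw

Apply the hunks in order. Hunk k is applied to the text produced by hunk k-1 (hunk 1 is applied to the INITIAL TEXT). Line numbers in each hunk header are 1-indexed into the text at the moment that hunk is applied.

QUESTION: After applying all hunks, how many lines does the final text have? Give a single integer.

Answer: 10

Derivation:
Hunk 1: at line 3 remove [scg,ghgfh] add [pac,jefl,pvrt] -> 13 lines: fyj zvkv frzy qrs pac jefl pvrt euo jcy wuupv ehqsw ywhwu mndrl
Hunk 2: at line 5 remove [pvrt,euo,jcy] add [bigz,fjzp,hzxg] -> 13 lines: fyj zvkv frzy qrs pac jefl bigz fjzp hzxg wuupv ehqsw ywhwu mndrl
Hunk 3: at line 2 remove [frzy] add [avo] -> 13 lines: fyj zvkv avo qrs pac jefl bigz fjzp hzxg wuupv ehqsw ywhwu mndrl
Hunk 4: at line 1 remove [avo,qrs] add [kldo] -> 12 lines: fyj zvkv kldo pac jefl bigz fjzp hzxg wuupv ehqsw ywhwu mndrl
Hunk 5: at line 6 remove [fjzp,hzxg,wuupv] add [xzjlj] -> 10 lines: fyj zvkv kldo pac jefl bigz xzjlj ehqsw ywhwu mndrl
Final line count: 10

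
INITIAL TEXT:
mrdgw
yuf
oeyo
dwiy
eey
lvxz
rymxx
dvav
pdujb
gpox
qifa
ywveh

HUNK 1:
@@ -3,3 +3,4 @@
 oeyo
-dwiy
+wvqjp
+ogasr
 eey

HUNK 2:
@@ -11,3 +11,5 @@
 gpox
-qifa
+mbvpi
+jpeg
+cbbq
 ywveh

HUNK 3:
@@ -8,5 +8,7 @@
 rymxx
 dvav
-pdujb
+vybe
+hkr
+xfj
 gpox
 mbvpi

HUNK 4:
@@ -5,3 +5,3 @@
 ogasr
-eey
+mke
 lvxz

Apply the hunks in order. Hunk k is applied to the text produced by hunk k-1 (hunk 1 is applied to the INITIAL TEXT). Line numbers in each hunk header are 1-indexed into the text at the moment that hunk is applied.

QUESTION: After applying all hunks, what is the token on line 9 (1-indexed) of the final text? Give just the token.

Answer: dvav

Derivation:
Hunk 1: at line 3 remove [dwiy] add [wvqjp,ogasr] -> 13 lines: mrdgw yuf oeyo wvqjp ogasr eey lvxz rymxx dvav pdujb gpox qifa ywveh
Hunk 2: at line 11 remove [qifa] add [mbvpi,jpeg,cbbq] -> 15 lines: mrdgw yuf oeyo wvqjp ogasr eey lvxz rymxx dvav pdujb gpox mbvpi jpeg cbbq ywveh
Hunk 3: at line 8 remove [pdujb] add [vybe,hkr,xfj] -> 17 lines: mrdgw yuf oeyo wvqjp ogasr eey lvxz rymxx dvav vybe hkr xfj gpox mbvpi jpeg cbbq ywveh
Hunk 4: at line 5 remove [eey] add [mke] -> 17 lines: mrdgw yuf oeyo wvqjp ogasr mke lvxz rymxx dvav vybe hkr xfj gpox mbvpi jpeg cbbq ywveh
Final line 9: dvav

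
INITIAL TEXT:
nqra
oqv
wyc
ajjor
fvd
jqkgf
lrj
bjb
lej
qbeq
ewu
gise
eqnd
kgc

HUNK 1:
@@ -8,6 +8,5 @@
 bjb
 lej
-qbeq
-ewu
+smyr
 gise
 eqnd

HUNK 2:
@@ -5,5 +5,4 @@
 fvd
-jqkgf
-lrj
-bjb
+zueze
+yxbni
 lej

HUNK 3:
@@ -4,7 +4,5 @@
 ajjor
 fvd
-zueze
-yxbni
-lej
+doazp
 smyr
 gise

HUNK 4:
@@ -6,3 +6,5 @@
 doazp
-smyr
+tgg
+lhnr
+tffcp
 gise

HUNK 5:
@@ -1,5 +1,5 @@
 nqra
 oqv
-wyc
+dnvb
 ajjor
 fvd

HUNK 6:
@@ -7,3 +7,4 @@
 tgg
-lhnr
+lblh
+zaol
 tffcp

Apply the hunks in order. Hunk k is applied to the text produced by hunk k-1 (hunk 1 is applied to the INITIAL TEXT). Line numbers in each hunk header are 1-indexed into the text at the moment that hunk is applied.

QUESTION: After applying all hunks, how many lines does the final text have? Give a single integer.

Hunk 1: at line 8 remove [qbeq,ewu] add [smyr] -> 13 lines: nqra oqv wyc ajjor fvd jqkgf lrj bjb lej smyr gise eqnd kgc
Hunk 2: at line 5 remove [jqkgf,lrj,bjb] add [zueze,yxbni] -> 12 lines: nqra oqv wyc ajjor fvd zueze yxbni lej smyr gise eqnd kgc
Hunk 3: at line 4 remove [zueze,yxbni,lej] add [doazp] -> 10 lines: nqra oqv wyc ajjor fvd doazp smyr gise eqnd kgc
Hunk 4: at line 6 remove [smyr] add [tgg,lhnr,tffcp] -> 12 lines: nqra oqv wyc ajjor fvd doazp tgg lhnr tffcp gise eqnd kgc
Hunk 5: at line 1 remove [wyc] add [dnvb] -> 12 lines: nqra oqv dnvb ajjor fvd doazp tgg lhnr tffcp gise eqnd kgc
Hunk 6: at line 7 remove [lhnr] add [lblh,zaol] -> 13 lines: nqra oqv dnvb ajjor fvd doazp tgg lblh zaol tffcp gise eqnd kgc
Final line count: 13

Answer: 13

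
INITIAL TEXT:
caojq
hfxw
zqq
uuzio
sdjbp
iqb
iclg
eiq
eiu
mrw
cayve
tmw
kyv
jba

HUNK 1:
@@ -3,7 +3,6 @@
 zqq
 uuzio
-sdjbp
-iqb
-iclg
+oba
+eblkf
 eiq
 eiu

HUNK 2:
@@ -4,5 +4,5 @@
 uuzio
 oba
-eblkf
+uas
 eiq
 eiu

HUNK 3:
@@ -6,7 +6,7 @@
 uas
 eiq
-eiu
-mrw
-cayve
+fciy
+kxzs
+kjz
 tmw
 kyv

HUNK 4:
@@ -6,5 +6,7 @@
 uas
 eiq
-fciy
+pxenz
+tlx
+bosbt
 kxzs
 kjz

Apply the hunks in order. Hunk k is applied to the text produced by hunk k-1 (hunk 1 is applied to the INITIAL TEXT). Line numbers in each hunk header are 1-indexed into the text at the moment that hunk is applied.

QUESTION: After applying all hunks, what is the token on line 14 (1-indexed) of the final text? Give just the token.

Answer: kyv

Derivation:
Hunk 1: at line 3 remove [sdjbp,iqb,iclg] add [oba,eblkf] -> 13 lines: caojq hfxw zqq uuzio oba eblkf eiq eiu mrw cayve tmw kyv jba
Hunk 2: at line 4 remove [eblkf] add [uas] -> 13 lines: caojq hfxw zqq uuzio oba uas eiq eiu mrw cayve tmw kyv jba
Hunk 3: at line 6 remove [eiu,mrw,cayve] add [fciy,kxzs,kjz] -> 13 lines: caojq hfxw zqq uuzio oba uas eiq fciy kxzs kjz tmw kyv jba
Hunk 4: at line 6 remove [fciy] add [pxenz,tlx,bosbt] -> 15 lines: caojq hfxw zqq uuzio oba uas eiq pxenz tlx bosbt kxzs kjz tmw kyv jba
Final line 14: kyv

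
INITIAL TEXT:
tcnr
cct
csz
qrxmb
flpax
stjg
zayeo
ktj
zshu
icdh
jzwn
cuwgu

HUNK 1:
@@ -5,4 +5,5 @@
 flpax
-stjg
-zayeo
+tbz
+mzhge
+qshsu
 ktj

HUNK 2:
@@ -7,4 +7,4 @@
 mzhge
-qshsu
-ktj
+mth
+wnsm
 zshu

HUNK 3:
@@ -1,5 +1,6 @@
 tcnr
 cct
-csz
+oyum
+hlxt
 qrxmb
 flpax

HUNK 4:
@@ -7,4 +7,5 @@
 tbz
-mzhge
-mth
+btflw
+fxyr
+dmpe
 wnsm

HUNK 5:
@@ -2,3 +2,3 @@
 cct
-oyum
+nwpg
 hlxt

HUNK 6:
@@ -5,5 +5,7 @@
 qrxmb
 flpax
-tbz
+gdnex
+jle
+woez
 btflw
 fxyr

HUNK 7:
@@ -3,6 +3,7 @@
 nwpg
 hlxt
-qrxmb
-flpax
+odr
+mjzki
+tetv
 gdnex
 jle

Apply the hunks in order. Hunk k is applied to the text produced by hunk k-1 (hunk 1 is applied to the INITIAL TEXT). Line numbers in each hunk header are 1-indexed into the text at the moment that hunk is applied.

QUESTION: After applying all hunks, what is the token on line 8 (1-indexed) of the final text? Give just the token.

Answer: gdnex

Derivation:
Hunk 1: at line 5 remove [stjg,zayeo] add [tbz,mzhge,qshsu] -> 13 lines: tcnr cct csz qrxmb flpax tbz mzhge qshsu ktj zshu icdh jzwn cuwgu
Hunk 2: at line 7 remove [qshsu,ktj] add [mth,wnsm] -> 13 lines: tcnr cct csz qrxmb flpax tbz mzhge mth wnsm zshu icdh jzwn cuwgu
Hunk 3: at line 1 remove [csz] add [oyum,hlxt] -> 14 lines: tcnr cct oyum hlxt qrxmb flpax tbz mzhge mth wnsm zshu icdh jzwn cuwgu
Hunk 4: at line 7 remove [mzhge,mth] add [btflw,fxyr,dmpe] -> 15 lines: tcnr cct oyum hlxt qrxmb flpax tbz btflw fxyr dmpe wnsm zshu icdh jzwn cuwgu
Hunk 5: at line 2 remove [oyum] add [nwpg] -> 15 lines: tcnr cct nwpg hlxt qrxmb flpax tbz btflw fxyr dmpe wnsm zshu icdh jzwn cuwgu
Hunk 6: at line 5 remove [tbz] add [gdnex,jle,woez] -> 17 lines: tcnr cct nwpg hlxt qrxmb flpax gdnex jle woez btflw fxyr dmpe wnsm zshu icdh jzwn cuwgu
Hunk 7: at line 3 remove [qrxmb,flpax] add [odr,mjzki,tetv] -> 18 lines: tcnr cct nwpg hlxt odr mjzki tetv gdnex jle woez btflw fxyr dmpe wnsm zshu icdh jzwn cuwgu
Final line 8: gdnex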